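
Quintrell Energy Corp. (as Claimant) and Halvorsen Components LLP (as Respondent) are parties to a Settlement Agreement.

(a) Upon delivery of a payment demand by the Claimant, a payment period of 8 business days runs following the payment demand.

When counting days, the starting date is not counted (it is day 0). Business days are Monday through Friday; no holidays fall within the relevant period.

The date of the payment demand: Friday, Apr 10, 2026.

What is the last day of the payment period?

Apr 22, 2026

The last day of the payment period: 8 business days after Friday, Apr 10, 2026, skipping weekends — Apr 13, Apr 14, Apr 15, Apr 16, Apr 17, Apr 20, Apr 21, Apr 22 — lands on Wednesday, Apr 22, 2026.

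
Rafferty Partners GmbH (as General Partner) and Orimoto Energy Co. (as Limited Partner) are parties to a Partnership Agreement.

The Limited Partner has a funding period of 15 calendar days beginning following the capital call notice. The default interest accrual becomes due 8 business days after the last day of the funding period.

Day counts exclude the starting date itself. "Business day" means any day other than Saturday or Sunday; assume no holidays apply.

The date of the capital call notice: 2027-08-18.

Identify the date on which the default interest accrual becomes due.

The last day of the funding period: 15 calendar days after 2027-08-18 is 2027-09-02.
The date on which the default interest accrual becomes due: 8 business days after Thursday, 2027-09-02, skipping weekends — Sep 3, Sep 6, Sep 7, Sep 8, Sep 9, Sep 10, Sep 13, Sep 14 — lands on Tuesday, 2027-09-14.

2027-09-14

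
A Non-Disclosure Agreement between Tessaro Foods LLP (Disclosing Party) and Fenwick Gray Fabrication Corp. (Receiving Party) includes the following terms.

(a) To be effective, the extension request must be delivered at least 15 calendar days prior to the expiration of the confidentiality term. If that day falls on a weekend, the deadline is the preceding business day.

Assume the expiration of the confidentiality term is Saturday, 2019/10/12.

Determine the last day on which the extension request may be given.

2019/10/12 minus 15 days is 2019/09/27. That is a Friday, so no adjustment is needed.

2019/09/27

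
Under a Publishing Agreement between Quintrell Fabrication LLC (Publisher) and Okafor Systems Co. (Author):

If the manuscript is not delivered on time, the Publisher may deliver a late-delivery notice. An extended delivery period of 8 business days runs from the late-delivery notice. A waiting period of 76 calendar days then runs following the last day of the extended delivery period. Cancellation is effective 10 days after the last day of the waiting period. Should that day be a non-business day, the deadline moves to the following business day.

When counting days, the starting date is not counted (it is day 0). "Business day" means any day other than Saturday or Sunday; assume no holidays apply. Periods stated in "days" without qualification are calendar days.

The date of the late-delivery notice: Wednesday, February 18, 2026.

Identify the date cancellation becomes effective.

May 27, 2026

The last day of the extended delivery period: counting 8 business days from Wednesday, February 18, 2026 (Feb 19, Feb 20, Feb 23, Feb 24, Feb 25, Feb 26, Feb 27, Mar 2, skipping weekends) reaches Monday, March 2, 2026.
Adding 76 calendar days to March 2, 2026 gives May 17, 2026, which is the last day of the waiting period.
The date cancellation becomes effective: May 17, 2026 + 10 days = May 27, 2026. May 27, 2026 is a Wednesday, so no roll-forward applies.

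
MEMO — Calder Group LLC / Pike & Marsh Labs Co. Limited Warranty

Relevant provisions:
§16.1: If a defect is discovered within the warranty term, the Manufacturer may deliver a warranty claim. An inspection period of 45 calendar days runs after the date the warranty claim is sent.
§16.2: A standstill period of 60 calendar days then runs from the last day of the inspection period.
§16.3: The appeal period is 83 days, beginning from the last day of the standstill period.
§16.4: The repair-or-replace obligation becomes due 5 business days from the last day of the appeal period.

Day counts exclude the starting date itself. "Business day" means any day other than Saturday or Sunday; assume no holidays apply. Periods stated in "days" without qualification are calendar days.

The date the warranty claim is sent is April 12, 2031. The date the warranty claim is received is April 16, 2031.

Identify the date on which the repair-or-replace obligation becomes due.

October 24, 2031

Adding 45 calendar days to April 12, 2031 gives May 27, 2031, which is the last day of the inspection period.
Adding 60 calendar days to May 27, 2031 gives July 26, 2031, which is the last day of the standstill period.
The last day of the appeal period: 83 calendar days after July 26, 2031 is October 17, 2031.
The date on which the repair-or-replace obligation becomes due: counting 5 business days from Friday, October 17, 2031 (Oct 20, Oct 21, Oct 22, Oct 23, Oct 24, skipping weekends) reaches Friday, October 24, 2031.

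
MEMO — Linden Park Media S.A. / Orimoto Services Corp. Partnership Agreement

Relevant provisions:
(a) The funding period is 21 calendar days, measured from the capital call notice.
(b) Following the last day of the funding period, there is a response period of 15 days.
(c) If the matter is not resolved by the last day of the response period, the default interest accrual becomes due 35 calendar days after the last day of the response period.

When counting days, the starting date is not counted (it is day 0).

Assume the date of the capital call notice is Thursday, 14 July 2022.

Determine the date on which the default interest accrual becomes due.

Adding 21 calendar days to 14 July 2022 gives 4 August 2022, which is the last day of the funding period.
Adding 15 calendar days to 4 August 2022 gives 19 August 2022, which is the last day of the response period.
Adding 35 calendar days to 19 August 2022 gives 23 September 2022, which is the date on which the default interest accrual becomes due.

23 September 2022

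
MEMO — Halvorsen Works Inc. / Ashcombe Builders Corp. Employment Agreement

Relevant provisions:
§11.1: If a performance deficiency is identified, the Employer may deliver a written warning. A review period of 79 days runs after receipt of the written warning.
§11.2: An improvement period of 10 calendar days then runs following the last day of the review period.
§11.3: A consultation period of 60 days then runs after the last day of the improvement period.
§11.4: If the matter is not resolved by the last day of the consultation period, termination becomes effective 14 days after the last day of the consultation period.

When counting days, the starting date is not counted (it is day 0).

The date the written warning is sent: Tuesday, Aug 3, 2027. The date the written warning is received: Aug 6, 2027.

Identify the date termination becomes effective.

The last day of the review period: 79 calendar days after Aug 6, 2027 is Oct 24, 2027.
The last day of the improvement period: Oct 24, 2027 + 10 days = Nov 3, 2027.
The last day of the consultation period: Nov 3, 2027 + 60 days = Jan 2, 2028.
Adding 14 calendar days to Jan 2, 2028 gives Jan 16, 2028, which is the date termination becomes effective.

Jan 16, 2028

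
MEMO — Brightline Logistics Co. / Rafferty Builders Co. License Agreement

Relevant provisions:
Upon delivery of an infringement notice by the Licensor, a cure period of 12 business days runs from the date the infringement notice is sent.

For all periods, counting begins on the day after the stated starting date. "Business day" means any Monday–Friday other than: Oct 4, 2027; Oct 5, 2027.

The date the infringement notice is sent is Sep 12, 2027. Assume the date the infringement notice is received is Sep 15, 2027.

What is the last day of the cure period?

The last day of the cure period: 12 business days after Sunday, Sep 12, 2027, skipping weekends — Sep 13, Sep 14, Sep 15, Sep 16, …, Sep 24, Sep 27, Sep 28 — lands on Tuesday, Sep 28, 2027.

Sep 28, 2027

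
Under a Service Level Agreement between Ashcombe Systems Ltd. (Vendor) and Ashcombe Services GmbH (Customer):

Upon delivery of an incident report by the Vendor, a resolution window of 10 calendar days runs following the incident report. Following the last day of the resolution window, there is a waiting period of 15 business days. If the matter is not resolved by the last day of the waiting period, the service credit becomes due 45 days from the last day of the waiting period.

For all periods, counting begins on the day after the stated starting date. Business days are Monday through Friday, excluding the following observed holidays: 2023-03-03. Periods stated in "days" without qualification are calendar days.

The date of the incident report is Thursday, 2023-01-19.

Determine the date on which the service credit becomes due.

Adding 10 calendar days to 2023-01-19 gives 2023-01-29, which is the last day of the resolution window.
From Sunday, 2023-01-29, 15 business days (Jan 30, Jan 31, Feb 1, Feb 2, …, Feb 15, Feb 16, Feb 17, skipping weekends) brings us to Friday, 2023-02-17, which is the last day of the waiting period.
Adding 45 calendar days to 2023-02-17 gives 2023-04-03, which is the date on which the service credit becomes due.

2023-04-03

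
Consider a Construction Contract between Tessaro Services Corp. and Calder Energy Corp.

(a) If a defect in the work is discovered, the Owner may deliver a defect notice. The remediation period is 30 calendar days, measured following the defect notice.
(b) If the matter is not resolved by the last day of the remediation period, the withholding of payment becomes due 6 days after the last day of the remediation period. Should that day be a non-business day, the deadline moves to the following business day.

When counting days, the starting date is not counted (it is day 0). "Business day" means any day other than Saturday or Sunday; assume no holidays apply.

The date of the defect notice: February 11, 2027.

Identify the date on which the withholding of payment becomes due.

The last day of the remediation period: 30 calendar days after February 11, 2027 is March 13, 2027.
Adding 6 calendar days to March 13, 2027 gives March 19, 2027, which is the date on which the withholding of payment becomes due. March 19, 2027 is a Friday, so no roll-forward applies.

March 19, 2027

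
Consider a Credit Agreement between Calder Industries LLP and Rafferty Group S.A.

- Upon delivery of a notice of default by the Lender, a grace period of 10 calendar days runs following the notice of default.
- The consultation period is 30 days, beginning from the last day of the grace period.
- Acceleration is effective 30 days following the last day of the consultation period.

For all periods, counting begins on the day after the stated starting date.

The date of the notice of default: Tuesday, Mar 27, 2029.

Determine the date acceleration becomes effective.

The last day of the grace period: Mar 27, 2029 + 10 days = Apr 6, 2029.
The last day of the consultation period: 30 calendar days after Apr 6, 2029 is May 6, 2029.
Adding 30 calendar days to May 6, 2029 gives Jun 5, 2029, which is the date acceleration becomes effective.

Jun 5, 2029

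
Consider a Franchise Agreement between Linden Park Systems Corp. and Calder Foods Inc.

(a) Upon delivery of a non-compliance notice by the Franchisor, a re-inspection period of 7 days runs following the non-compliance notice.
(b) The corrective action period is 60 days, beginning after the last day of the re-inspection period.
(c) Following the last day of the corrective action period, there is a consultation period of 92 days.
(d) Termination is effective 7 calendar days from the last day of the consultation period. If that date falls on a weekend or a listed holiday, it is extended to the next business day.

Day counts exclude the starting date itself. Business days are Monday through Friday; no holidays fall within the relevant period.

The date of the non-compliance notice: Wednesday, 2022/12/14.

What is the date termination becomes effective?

The last day of the re-inspection period: 7 calendar days after 2022/12/14 is 2022/12/21.
The last day of the corrective action period: 2022/12/21 + 60 days = 2023/02/19.
The last day of the consultation period: 2023/02/19 + 92 days = 2023/05/22.
The date termination becomes effective: 2023/05/22 + 7 days = 2023/05/29. 2023/05/29 is a Monday, so no roll-forward applies.

2023/05/29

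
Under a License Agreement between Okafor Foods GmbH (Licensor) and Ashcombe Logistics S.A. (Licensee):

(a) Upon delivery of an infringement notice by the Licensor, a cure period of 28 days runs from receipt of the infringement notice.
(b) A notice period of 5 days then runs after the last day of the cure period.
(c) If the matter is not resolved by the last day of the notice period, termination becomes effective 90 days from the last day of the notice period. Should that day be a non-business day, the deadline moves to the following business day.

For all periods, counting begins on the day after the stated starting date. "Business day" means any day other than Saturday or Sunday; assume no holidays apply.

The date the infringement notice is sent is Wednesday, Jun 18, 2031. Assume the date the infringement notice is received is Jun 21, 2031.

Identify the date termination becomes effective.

Oct 22, 2031

The last day of the cure period: Jun 21, 2031 + 28 days = Jul 19, 2031.
Adding 5 calendar days to Jul 19, 2031 gives Jul 24, 2031, which is the last day of the notice period.
The date termination becomes effective: Jul 24, 2031 + 90 days = Oct 22, 2031. Oct 22, 2031 is a Wednesday, so no roll-forward applies.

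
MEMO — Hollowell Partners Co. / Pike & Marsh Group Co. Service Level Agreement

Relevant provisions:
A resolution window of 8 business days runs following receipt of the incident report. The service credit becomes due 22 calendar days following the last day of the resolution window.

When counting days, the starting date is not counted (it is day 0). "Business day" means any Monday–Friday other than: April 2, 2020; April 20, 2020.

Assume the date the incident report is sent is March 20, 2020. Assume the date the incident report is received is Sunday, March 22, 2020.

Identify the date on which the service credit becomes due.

The last day of the resolution window: counting 8 business days from Sunday, March 22, 2020 (Mar 23, Mar 24, Mar 25, Mar 26, Mar 27, Mar 30, Mar 31, Apr 1, skipping weekends) reaches Wednesday, April 1, 2020.
The date on which the service credit becomes due: April 1, 2020 + 22 days = April 23, 2020.

April 23, 2020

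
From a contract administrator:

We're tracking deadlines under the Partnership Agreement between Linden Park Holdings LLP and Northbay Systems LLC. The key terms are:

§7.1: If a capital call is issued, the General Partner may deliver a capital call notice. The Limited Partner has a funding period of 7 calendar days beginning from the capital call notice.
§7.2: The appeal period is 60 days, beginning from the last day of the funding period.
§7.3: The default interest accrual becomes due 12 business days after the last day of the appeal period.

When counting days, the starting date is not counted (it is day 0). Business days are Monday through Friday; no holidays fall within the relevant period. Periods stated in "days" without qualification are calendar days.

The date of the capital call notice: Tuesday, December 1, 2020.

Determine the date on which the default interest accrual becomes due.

Adding 7 calendar days to December 1, 2020 gives December 8, 2020, which is the last day of the funding period.
Adding 60 calendar days to December 8, 2020 gives February 6, 2021, which is the last day of the appeal period.
The date on which the default interest accrual becomes due: 12 business days after Saturday, February 6, 2021, skipping weekends — Feb 8, Feb 9, Feb 10, Feb 11, …, Feb 19, Feb 22, Feb 23 — lands on Tuesday, February 23, 2021.

February 23, 2021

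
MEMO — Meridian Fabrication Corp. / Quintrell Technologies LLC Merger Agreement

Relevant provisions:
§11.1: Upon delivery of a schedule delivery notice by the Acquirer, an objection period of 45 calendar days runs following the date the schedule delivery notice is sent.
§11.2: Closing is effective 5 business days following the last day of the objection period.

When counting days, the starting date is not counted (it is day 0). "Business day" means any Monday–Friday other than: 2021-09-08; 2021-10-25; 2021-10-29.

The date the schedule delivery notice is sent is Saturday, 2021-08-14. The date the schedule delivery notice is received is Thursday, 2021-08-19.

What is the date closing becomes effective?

2021-10-05

Adding 45 calendar days to 2021-08-14 gives 2021-09-28, which is the last day of the objection period.
The date closing becomes effective: counting 5 business days from Tuesday, 2021-09-28 (Sep 29, Sep 30, Oct 1, Oct 4, Oct 5, skipping weekends) reaches Tuesday, 2021-10-05.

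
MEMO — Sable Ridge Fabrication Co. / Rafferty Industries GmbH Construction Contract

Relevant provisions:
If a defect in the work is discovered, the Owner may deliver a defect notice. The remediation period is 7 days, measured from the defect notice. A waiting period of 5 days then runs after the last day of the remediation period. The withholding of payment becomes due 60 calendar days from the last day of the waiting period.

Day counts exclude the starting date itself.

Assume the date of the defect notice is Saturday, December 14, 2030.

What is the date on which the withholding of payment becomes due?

Adding 7 calendar days to December 14, 2030 gives December 21, 2030, which is the last day of the remediation period.
Adding 5 calendar days to December 21, 2030 gives December 26, 2030, which is the last day of the waiting period.
The date on which the withholding of payment becomes due: 60 calendar days after December 26, 2030 is February 24, 2031.

February 24, 2031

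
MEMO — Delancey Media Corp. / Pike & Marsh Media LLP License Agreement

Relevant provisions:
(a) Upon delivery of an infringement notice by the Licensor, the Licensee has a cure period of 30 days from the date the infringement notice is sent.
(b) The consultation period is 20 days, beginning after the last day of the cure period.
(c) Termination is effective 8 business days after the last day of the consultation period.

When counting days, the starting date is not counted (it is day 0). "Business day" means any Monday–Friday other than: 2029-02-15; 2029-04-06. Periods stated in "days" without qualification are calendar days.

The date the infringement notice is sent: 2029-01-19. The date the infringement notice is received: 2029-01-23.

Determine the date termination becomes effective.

2029-03-21

Adding 30 calendar days to 2029-01-19 gives 2029-02-18, which is the last day of the cure period.
The last day of the consultation period: 20 calendar days after 2029-02-18 is 2029-03-10.
The date termination becomes effective: 8 business days after Saturday, 2029-03-10, skipping weekends — Mar 12, Mar 13, Mar 14, Mar 15, Mar 16, Mar 19, Mar 20, Mar 21 — lands on Wednesday, 2029-03-21.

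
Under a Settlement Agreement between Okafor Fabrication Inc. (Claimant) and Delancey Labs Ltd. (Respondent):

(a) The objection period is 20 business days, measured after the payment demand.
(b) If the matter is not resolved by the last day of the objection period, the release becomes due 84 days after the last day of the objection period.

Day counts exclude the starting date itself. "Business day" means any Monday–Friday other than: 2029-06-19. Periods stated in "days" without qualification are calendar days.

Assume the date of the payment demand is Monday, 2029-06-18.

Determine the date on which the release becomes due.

2029-10-09

The last day of the objection period: 20 business days after Monday, 2029-06-18, skipping weekends and the listed holiday on Jun 19 — Jun 20, Jun 21, Jun 22, Jun 25, …, Jul 13, Jul 16, Jul 17 — lands on Tuesday, 2029-07-17.
Adding 84 calendar days to 2029-07-17 gives 2029-10-09, which is the date on which the release becomes due.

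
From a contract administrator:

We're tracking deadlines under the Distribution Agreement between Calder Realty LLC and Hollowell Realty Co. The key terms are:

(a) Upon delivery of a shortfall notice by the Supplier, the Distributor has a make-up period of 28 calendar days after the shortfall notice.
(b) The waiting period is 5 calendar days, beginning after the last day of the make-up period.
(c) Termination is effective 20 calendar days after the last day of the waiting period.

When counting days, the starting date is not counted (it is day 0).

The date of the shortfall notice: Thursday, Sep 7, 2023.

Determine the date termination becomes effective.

Oct 30, 2023

Adding 28 calendar days to Sep 7, 2023 gives Oct 5, 2023, which is the last day of the make-up period.
The last day of the waiting period: Oct 5, 2023 + 5 days = Oct 10, 2023.
The date termination becomes effective: 20 calendar days after Oct 10, 2023 is Oct 30, 2023.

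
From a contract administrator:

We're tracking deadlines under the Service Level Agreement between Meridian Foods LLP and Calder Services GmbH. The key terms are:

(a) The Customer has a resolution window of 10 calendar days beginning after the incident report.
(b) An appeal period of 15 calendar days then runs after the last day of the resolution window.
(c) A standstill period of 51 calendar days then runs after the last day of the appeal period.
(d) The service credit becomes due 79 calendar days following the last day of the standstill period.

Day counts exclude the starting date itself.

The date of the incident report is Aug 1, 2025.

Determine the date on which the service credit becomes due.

The last day of the resolution window: 10 calendar days after Aug 1, 2025 is Aug 11, 2025.
The last day of the appeal period: 15 calendar days after Aug 11, 2025 is Aug 26, 2025.
The last day of the standstill period: Aug 26, 2025 + 51 days = Oct 16, 2025.
Adding 79 calendar days to Oct 16, 2025 gives Jan 3, 2026, which is the date on which the service credit becomes due.

Jan 3, 2026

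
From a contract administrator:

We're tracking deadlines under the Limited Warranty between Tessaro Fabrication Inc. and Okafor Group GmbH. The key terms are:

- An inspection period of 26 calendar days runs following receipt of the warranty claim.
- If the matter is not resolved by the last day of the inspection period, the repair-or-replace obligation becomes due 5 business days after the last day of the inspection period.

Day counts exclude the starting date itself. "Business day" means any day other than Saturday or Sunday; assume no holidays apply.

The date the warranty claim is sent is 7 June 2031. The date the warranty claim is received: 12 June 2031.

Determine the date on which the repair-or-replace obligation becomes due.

15 July 2031

The last day of the inspection period: 26 calendar days after 12 June 2031 is 8 July 2031.
The date on which the repair-or-replace obligation becomes due: 5 business days after Tuesday, 8 July 2031, skipping weekends — Jul 9, Jul 10, Jul 11, Jul 14, Jul 15 — lands on Tuesday, 15 July 2031.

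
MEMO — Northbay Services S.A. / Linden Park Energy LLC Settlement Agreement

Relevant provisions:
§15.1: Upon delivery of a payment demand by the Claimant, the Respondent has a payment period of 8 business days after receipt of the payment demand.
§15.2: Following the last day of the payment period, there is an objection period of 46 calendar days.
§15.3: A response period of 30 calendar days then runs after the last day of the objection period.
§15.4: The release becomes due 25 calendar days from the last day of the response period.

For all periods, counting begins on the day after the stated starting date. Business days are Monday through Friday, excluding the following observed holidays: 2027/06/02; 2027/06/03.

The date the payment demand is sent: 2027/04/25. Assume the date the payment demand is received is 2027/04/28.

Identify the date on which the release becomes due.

2027/08/19

From Wednesday, 2027/04/28, 8 business days (Apr 29, Apr 30, May 3, May 4, May 5, May 6, May 7, May 10, skipping weekends) brings us to Monday, 2027/05/10, which is the last day of the payment period.
The last day of the objection period: 46 calendar days after 2027/05/10 is 2027/06/25.
The last day of the response period: 30 calendar days after 2027/06/25 is 2027/07/25.
Adding 25 calendar days to 2027/07/25 gives 2027/08/19, which is the date on which the release becomes due.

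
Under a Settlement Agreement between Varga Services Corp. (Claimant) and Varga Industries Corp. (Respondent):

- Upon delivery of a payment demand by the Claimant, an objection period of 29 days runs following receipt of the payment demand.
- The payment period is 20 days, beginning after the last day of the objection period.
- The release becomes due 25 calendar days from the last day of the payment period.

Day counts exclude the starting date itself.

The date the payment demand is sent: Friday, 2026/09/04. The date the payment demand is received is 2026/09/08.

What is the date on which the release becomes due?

The last day of the objection period: 2026/09/08 + 29 days = 2026/10/07.
Adding 20 calendar days to 2026/10/07 gives 2026/10/27, which is the last day of the payment period.
The date on which the release becomes due: 25 calendar days after 2026/10/27 is 2026/11/21.

2026/11/21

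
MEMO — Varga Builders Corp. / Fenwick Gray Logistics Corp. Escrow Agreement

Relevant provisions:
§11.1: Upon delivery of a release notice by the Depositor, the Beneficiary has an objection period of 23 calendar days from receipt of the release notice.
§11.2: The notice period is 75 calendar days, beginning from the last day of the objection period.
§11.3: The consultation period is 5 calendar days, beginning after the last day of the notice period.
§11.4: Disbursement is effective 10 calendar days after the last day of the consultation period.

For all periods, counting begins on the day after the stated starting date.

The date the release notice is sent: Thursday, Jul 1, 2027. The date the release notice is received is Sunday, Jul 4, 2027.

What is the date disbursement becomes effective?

The last day of the objection period: Jul 4, 2027 + 23 days = Jul 27, 2027.
The last day of the notice period: 75 calendar days after Jul 27, 2027 is Oct 10, 2027.
Adding 5 calendar days to Oct 10, 2027 gives Oct 15, 2027, which is the last day of the consultation period.
The date disbursement becomes effective: Oct 15, 2027 + 10 days = Oct 25, 2027.

Oct 25, 2027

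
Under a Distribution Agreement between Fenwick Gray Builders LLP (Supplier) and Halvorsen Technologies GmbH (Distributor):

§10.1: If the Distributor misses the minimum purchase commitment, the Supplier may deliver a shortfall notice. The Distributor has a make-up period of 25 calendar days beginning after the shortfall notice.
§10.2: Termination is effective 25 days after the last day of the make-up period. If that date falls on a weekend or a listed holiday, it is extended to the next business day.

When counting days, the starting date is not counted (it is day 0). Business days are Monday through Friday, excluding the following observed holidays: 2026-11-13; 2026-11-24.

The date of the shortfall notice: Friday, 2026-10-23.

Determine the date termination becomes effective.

The last day of the make-up period: 2026-10-23 + 25 days = 2026-11-17.
Adding 25 calendar days to 2026-11-17 gives 2026-12-12, which is the date termination becomes effective. That falls on a Saturday, so it rolls to the next business day, Monday, 2026-12-14.

2026-12-14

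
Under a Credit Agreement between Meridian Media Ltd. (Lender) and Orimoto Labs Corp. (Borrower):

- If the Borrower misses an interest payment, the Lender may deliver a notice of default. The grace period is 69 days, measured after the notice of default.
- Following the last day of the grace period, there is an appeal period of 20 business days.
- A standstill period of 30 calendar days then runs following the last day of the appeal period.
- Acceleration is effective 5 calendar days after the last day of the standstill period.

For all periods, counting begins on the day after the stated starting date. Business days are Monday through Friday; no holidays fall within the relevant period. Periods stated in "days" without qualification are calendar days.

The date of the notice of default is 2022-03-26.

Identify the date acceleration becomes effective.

2022-08-05

Adding 69 calendar days to 2022-03-26 gives 2022-06-03, which is the last day of the grace period.
From Friday, 2022-06-03, 20 business days (Jun 6, Jun 7, Jun 8, Jun 9, …, Jun 29, Jun 30, Jul 1, skipping weekends) brings us to Friday, 2022-07-01, which is the last day of the appeal period.
The last day of the standstill period: 30 calendar days after 2022-07-01 is 2022-07-31.
The date acceleration becomes effective: 2022-07-31 + 5 days = 2022-08-05.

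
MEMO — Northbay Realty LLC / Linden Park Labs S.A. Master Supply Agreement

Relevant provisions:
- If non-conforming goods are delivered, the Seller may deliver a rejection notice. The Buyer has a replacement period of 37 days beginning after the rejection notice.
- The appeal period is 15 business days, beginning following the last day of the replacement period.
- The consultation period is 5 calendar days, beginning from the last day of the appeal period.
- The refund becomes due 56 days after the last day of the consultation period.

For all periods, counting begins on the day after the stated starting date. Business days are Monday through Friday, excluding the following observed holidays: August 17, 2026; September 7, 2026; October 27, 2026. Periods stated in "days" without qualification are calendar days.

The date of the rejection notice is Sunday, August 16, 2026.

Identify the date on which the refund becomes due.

December 13, 2026

Adding 37 calendar days to August 16, 2026 gives September 22, 2026, which is the last day of the replacement period.
The last day of the appeal period: counting 15 business days from Tuesday, September 22, 2026 (Sep 23, Sep 24, Sep 25, Sep 28, …, Oct 9, Oct 12, Oct 13, skipping weekends) reaches Tuesday, October 13, 2026.
Adding 5 calendar days to October 13, 2026 gives October 18, 2026, which is the last day of the consultation period.
Adding 56 calendar days to October 18, 2026 gives December 13, 2026, which is the date on which the refund becomes due.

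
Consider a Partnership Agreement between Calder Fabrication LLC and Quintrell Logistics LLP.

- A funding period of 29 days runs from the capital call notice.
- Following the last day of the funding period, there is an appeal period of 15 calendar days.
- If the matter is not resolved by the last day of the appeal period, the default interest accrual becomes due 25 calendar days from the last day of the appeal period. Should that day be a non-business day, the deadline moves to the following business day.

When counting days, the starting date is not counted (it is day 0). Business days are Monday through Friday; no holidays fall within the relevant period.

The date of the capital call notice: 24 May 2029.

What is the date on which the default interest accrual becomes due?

Adding 29 calendar days to 24 May 2029 gives 22 June 2029, which is the last day of the funding period.
The last day of the appeal period: 15 calendar days after 22 June 2029 is 7 July 2029.
The date on which the default interest accrual becomes due: 7 July 2029 + 25 days = 1 August 2029. 1 August 2029 is a Wednesday, so no roll-forward applies.

1 August 2029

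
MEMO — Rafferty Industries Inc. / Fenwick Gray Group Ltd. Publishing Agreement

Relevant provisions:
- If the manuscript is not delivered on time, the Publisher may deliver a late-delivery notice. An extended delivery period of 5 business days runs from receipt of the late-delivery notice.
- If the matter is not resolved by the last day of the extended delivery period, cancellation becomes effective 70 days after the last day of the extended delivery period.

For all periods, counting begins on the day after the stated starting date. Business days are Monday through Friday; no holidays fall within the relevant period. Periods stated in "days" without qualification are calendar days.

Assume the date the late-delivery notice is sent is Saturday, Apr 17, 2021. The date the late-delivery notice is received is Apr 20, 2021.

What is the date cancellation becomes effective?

The last day of the extended delivery period: 5 business days after Tuesday, Apr 20, 2021, skipping weekends — Apr 21, Apr 22, Apr 23, Apr 26, Apr 27 — lands on Tuesday, Apr 27, 2021.
The date cancellation becomes effective: Apr 27, 2021 + 70 days = Jul 6, 2021.

Jul 6, 2021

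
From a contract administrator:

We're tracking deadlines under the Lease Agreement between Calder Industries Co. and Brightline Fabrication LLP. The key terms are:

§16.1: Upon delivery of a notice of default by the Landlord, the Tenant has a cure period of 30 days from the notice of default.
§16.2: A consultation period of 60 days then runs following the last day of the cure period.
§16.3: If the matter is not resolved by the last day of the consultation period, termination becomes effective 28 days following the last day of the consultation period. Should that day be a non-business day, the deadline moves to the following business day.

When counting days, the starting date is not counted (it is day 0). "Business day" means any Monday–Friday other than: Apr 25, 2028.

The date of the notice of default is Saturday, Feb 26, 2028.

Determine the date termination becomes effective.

The last day of the cure period: Feb 26, 2028 + 30 days = Mar 27, 2028.
Adding 60 calendar days to Mar 27, 2028 gives May 26, 2028, which is the last day of the consultation period.
The date termination becomes effective: 28 calendar days after May 26, 2028 is Jun 23, 2028. Jun 23, 2028 is a Friday and is not a listed holiday, so no roll-forward applies.

Jun 23, 2028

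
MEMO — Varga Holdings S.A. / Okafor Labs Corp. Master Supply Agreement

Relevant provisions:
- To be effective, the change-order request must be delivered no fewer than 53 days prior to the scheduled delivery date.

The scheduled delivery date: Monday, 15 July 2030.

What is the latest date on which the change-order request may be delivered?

23 May 2030

15 July 2030 minus 53 days is 23 May 2030.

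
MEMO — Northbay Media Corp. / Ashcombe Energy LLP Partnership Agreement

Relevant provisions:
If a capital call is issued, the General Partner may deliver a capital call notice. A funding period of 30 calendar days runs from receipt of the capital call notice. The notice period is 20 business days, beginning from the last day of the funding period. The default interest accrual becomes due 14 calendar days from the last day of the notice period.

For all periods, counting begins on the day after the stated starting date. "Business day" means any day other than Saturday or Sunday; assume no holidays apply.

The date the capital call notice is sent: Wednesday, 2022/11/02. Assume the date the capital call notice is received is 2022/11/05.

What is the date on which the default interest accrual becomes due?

The last day of the funding period: 2022/11/05 + 30 days = 2022/12/05.
The last day of the notice period: 20 business days after Monday, 2022/12/05, skipping weekends — Dec 6, Dec 7, Dec 8, Dec 9, …, Dec 29, Dec 30, Jan 2 — lands on Monday, 2023/01/02.
The date on which the default interest accrual becomes due: 14 calendar days after 2023/01/02 is 2023/01/16.

2023/01/16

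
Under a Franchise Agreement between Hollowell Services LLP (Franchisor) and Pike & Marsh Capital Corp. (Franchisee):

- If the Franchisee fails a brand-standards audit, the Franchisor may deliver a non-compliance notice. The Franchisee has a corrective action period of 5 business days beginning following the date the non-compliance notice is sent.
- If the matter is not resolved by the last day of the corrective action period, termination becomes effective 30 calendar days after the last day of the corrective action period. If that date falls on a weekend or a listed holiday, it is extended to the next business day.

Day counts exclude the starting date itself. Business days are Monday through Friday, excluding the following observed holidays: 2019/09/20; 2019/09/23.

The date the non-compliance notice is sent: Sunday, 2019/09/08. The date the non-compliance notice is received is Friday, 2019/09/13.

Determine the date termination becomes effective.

From Sunday, 2019/09/08, 5 business days (Sep 9, Sep 10, Sep 11, Sep 12, Sep 13, skipping weekends) brings us to Friday, 2019/09/13, which is the last day of the corrective action period.
The date termination becomes effective: 30 calendar days after 2019/09/13 is 2019/10/13. That falls on a Sunday, so it rolls to the next business day, Monday, 2019/10/14.

2019/10/14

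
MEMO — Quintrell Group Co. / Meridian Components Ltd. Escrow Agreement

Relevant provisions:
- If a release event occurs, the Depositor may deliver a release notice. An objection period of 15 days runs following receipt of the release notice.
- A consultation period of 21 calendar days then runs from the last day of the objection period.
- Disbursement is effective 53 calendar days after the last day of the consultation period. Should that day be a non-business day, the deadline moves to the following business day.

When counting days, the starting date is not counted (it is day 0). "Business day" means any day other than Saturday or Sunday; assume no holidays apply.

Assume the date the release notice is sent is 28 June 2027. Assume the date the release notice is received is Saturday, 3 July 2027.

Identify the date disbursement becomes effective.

Adding 15 calendar days to 3 July 2027 gives 18 July 2027, which is the last day of the objection period.
The last day of the consultation period: 18 July 2027 + 21 days = 8 August 2027.
The date disbursement becomes effective: 8 August 2027 + 53 days = 30 September 2027. 30 September 2027 is a Thursday, so no roll-forward applies.

30 September 2027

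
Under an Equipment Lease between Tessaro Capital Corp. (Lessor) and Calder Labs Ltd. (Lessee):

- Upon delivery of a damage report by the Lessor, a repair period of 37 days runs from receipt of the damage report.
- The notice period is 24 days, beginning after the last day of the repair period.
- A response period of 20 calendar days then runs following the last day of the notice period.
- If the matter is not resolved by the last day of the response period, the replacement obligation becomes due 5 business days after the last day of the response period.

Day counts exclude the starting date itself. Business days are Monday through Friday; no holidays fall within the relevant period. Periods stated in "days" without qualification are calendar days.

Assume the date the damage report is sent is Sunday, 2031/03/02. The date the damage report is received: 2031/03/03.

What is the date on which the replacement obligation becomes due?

The last day of the repair period: 2031/03/03 + 37 days = 2031/04/09.
The last day of the notice period: 2031/04/09 + 24 days = 2031/05/03.
The last day of the response period: 20 calendar days after 2031/05/03 is 2031/05/23.
The date on which the replacement obligation becomes due: 5 business days after Friday, 2031/05/23, skipping weekends — May 26, May 27, May 28, May 29, May 30 — lands on Friday, 2031/05/30.

2031/05/30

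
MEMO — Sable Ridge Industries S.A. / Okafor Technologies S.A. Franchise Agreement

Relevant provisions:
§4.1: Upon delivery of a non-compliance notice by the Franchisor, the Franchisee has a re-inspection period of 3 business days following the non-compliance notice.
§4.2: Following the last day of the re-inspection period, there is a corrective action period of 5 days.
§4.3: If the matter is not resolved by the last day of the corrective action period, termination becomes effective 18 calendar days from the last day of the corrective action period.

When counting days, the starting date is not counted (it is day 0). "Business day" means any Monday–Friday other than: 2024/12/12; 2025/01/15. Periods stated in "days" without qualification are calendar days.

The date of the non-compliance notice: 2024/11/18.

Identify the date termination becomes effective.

2024/12/14

From Monday, 2024/11/18, 3 business days (Nov 19, Nov 20, Nov 21, skipping weekends) brings us to Thursday, 2024/11/21, which is the last day of the re-inspection period.
The last day of the corrective action period: 5 calendar days after 2024/11/21 is 2024/11/26.
The date termination becomes effective: 18 calendar days after 2024/11/26 is 2024/12/14.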